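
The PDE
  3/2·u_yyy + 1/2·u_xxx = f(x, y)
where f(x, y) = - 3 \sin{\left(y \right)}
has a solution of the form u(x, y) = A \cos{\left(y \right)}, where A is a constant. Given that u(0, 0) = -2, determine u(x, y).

Answer: u(x, y) = - 2 \cos{\left(y \right)}

Derivation:
Substitute the ansatz u = A \cos{\left(y \right)} into the left-hand side.
Derivatives of the ansatz:
  u_yyy = A \sin{\left(y \right)}
  u_xxx = 0
Term by term:
  3/2·u_yyy = \frac{3 A \sin{\left(y \right)}}{2}
  1/2·u_xxx = 0
So the left-hand side equals
  \frac{3 A \sin{\left(y \right)}}{2}
This must equal f(x, y) = - 3 \sin{\left(y \right)} identically.
Matching coefficients of the independent functions:
  [\sin{\left(y \right)}]:  \frac{3 A}{2} = -3
Solving: A = -2.
Check against the point condition:
  u(0, 0) = -2  ⟹  A = -2  ✓
Hence u(x, y) = - 2 \cos{\left(y \right)}.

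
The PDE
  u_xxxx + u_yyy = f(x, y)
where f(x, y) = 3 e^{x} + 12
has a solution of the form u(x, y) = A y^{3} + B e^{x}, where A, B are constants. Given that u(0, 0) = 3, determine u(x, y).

Answer: u(x, y) = 2 y^{3} + 3 e^{x}

Derivation:
Substitute the ansatz u = A y^{3} + B e^{x} into the left-hand side.
Derivatives of the ansatz:
  u_xxxx = B e^{x}
  u_yyy = 6 A
Term by term:
  u_xxxx = B e^{x}
  u_yyy = 6 A
So the left-hand side equals
  6 A + B e^{x}
This must equal f(x, y) = 3 e^{x} + 12 identically.
Matching coefficients of the independent functions:
  [constant term]:  6 A = 12
  [e^{x}]:  B = 3
Solving: A = 2, B = 3.
Check against the point condition:
  u(0, 0) = 3  ⟹  B = 3  ✓
Hence u(x, y) = 2 y^{3} + 3 e^{x}.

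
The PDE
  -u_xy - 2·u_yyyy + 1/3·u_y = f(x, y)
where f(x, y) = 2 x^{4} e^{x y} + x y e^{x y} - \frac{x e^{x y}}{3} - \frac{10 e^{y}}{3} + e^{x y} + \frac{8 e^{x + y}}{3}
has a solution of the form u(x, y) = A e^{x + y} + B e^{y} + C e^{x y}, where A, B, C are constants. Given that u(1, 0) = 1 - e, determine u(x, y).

Substitute the ansatz u = A e^{x + y} + B e^{y} + C e^{x y} into the left-hand side.
Derivatives of the ansatz:
  u_xy = A e^{x} e^{y} + C x y e^{x y} + C e^{x y}
  u_yyyy = A e^{x} e^{y} + B e^{y} + C x^{4} e^{x y}
  u_y = A e^{x} e^{y} + B e^{y} + C x e^{x y}
Term by term:
  -u_xy = - A e^{x} e^{y} - C x y e^{x y} - C e^{x y}
  -2·u_yyyy = - 2 A e^{x} e^{y} - 2 B e^{y} - 2 C x^{4} e^{x y}
  1/3·u_y = \frac{A e^{x} e^{y}}{3} + \frac{B e^{y}}{3} + \frac{C x e^{x y}}{3}
So the left-hand side equals
  - \frac{8 A e^{x} e^{y}}{3} - \frac{5 B e^{y}}{3} - 2 C x^{4} e^{x y} - C x y e^{x y} + \frac{C x e^{x y}}{3} - C e^{x y}
This must equal f(x, y) identically; expanded, f = 2 x^{4} e^{x y} + x y e^{x y} - \frac{x e^{x y}}{3} + \frac{8 e^{x} e^{y}}{3} - \frac{10 e^{y}}{3} + e^{x y}.
Matching coefficients of the independent functions:
  [x e^{x y}]:  \frac{C}{3} = - \frac{1}{3}
  [x^{4} e^{x y}]:  - 2 C = 2
  [e^{x} e^{y}]:  - \frac{8 A}{3} = \frac{8}{3}
  [x y e^{x y}, e^{x y}]:  - C = 1
  [e^{y}]:  - \frac{5 B}{3} = - \frac{10}{3}
Solving: A = -1, B = 2, C = -1.
Check against the point condition:
  u(1, 0) = 1 - e  ⟹  e A + B + C = 1 - e  ✓
Hence u(x, y) = 2 e^{y} - e^{x y} - e^{x + y}.

Answer: u(x, y) = 2 e^{y} - e^{x y} - e^{x + y}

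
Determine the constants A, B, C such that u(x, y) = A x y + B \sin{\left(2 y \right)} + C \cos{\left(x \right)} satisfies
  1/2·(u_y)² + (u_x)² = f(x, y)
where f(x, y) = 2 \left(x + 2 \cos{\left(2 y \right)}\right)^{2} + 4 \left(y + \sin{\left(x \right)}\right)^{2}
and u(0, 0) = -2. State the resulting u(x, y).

Substitute the ansatz u = A x y + B \sin{\left(2 y \right)} + C \cos{\left(x \right)} into the left-hand side.
Derivatives of the ansatz:
  u_y = A x + 2 B \cos{\left(2 y \right)}
  u_x = A y - C \sin{\left(x \right)}
Term by term:
  1/2·(u_y)² = \frac{A^{2} x^{2}}{2} + 2 A B x \cos{\left(2 y \right)} + 2 B^{2} \cos^{2}{\left(2 y \right)}
  (u_x)² = A^{2} y^{2} - 2 A C y \sin{\left(x \right)} + C^{2} \sin^{2}{\left(x \right)}
So the left-hand side equals
  \frac{A^{2} x^{2}}{2} + A^{2} y^{2} + 2 A B x \cos{\left(2 y \right)} - 2 A C y \sin{\left(x \right)} + 2 B^{2} \cos^{2}{\left(2 y \right)} + C^{2} \sin^{2}{\left(x \right)}
This must equal f(x, y) identically; expanded, f = 2 x^{2} + 8 x \cos{\left(2 y \right)} + 4 y^{2} + 8 y \sin{\left(x \right)} + 4 \sin^{2}{\left(x \right)} + 8 \cos^{2}{\left(2 y \right)}.
Matching coefficients of the independent functions:
  [x^{2}]:  \frac{A^{2}}{2} = 2
  [y^{2}]:  A^{2} = 4
  [x \cos{\left(2 y \right)}]:  2 A B = 8
  [y \sin{\left(x \right)}]:  - 2 A C = 8
  [\sin^{2}{\left(x \right)}]:  C^{2} = 4
  [\cos^{2}{\left(2 y \right)}]:  2 B^{2} = 8
These equations allow (A, B, C) = (-2, -2, 2) or (2, 2, -2).
Impose the point condition(s):
  u(0, 0) = -2  ⟹  C = -2
Only A = 2, B = 2, C = -2 satisfies everything.
Hence u(x, y) = 2 x y + 2 \sin{\left(2 y \right)} - 2 \cos{\left(x \right)}.

Answer: u(x, y) = 2 x y + 2 \sin{\left(2 y \right)} - 2 \cos{\left(x \right)}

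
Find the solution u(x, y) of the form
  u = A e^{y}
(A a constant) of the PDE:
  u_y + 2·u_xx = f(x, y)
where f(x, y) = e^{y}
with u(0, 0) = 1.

Substitute the ansatz u = A e^{y} into the left-hand side.
Derivatives of the ansatz:
  u_y = A e^{y}
  u_xx = 0
Term by term:
  u_y = A e^{y}
  2·u_xx = 0
So the left-hand side equals
  A e^{y}
This must equal f(x, y) = e^{y} identically.
Matching coefficients of the independent functions:
  [e^{y}]:  A = 1
Solving: A = 1.
Check against the point condition:
  u(0, 0) = 1  ⟹  A = 1  ✓
Hence u(x, y) = e^{y}.

Answer: u(x, y) = e^{y}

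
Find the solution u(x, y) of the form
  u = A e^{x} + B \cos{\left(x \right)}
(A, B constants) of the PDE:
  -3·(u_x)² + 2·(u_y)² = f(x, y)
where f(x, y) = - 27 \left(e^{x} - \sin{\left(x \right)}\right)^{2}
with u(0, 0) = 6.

Substitute the ansatz u = A e^{x} + B \cos{\left(x \right)} into the left-hand side.
Derivatives of the ansatz:
  u_x = A e^{x} - B \sin{\left(x \right)}
  u_y = 0
Term by term:
  -3·(u_x)² = - 3 A^{2} e^{2 x} + 6 A B e^{x} \sin{\left(x \right)} - 3 B^{2} \sin^{2}{\left(x \right)}
  2·(u_y)² = 0
So the left-hand side equals
  - 3 A^{2} e^{2 x} + 6 A B e^{x} \sin{\left(x \right)} - 3 B^{2} \sin^{2}{\left(x \right)}
This must equal f(x, y) identically; expanded, f = - 27 e^{2 x} + 54 e^{x} \sin{\left(x \right)} - 27 \sin^{2}{\left(x \right)}.
Matching coefficients of the independent functions:
  [e^{x} \sin{\left(x \right)}]:  6 A B = 54
  [e^{2 x}]:  - 3 A^{2} = -27
  [\sin^{2}{\left(x \right)}]:  - 3 B^{2} = -27
These equations allow (A, B) = (-3, -3) or (3, 3).
Impose the point condition(s):
  u(0, 0) = 6  ⟹  A + B = 6
Only A = 3, B = 3 satisfies everything.
Hence u(x, y) = 3 e^{x} + 3 \cos{\left(x \right)}.

Answer: u(x, y) = 3 e^{x} + 3 \cos{\left(x \right)}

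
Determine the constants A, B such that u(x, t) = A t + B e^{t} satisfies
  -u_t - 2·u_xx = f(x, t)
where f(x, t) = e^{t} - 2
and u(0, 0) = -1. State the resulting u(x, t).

Substitute the ansatz u = A t + B e^{t} into the left-hand side.
Derivatives of the ansatz:
  u_t = A + B e^{t}
  u_xx = 0
Term by term:
  -u_t = - A - B e^{t}
  -2·u_xx = 0
So the left-hand side equals
  - A - B e^{t}
This must equal f(x, t) = e^{t} - 2 identically.
Matching coefficients of the independent functions:
  [constant term]:  - A = -2
  [e^{t}]:  - B = 1
Solving: A = 2, B = -1.
Check against the point condition:
  u(0, 0) = -1  ⟹  B = -1  ✓
Hence u(x, t) = 2 t - e^{t}.

Answer: u(x, t) = 2 t - e^{t}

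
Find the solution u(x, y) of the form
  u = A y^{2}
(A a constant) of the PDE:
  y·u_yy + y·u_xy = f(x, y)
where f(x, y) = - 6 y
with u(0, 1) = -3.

Answer: u(x, y) = - 3 y^{2}

Derivation:
Substitute the ansatz u = A y^{2} into the left-hand side.
Derivatives of the ansatz:
  u_yy = 2 A
  u_xy = 0
Term by term:
  y·u_yy = 2 A y
  y·u_xy = 0
So the left-hand side equals
  2 A y
This must equal f(x, y) = - 6 y identically.
Matching coefficients of the independent functions:
  [y]:  2 A = -6
Solving: A = -3.
Check against the point condition:
  u(0, 1) = -3  ⟹  A = -3  ✓
Hence u(x, y) = - 3 y^{2}.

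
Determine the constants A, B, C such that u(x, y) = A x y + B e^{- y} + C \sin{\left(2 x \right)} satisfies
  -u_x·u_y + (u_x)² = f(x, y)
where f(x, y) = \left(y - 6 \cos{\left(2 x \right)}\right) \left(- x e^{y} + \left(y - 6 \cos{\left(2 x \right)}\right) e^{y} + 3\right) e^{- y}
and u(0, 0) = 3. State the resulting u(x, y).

Answer: u(x, y) = x y - 3 \sin{\left(2 x \right)} + 3 e^{- y}

Derivation:
Substitute the ansatz u = A x y + B e^{- y} + C \sin{\left(2 x \right)} into the left-hand side.
Derivatives of the ansatz:
  u_x = A y + 2 C \cos{\left(2 x \right)}
  u_y = A x - B e^{- y}
Term by term:
  -u_x·u_y = - A^{2} x y + A B y e^{- y} - 2 A C x \cos{\left(2 x \right)} + 2 B C e^{- y} \cos{\left(2 x \right)}
  (u_x)² = A^{2} y^{2} + 4 A C y \cos{\left(2 x \right)} + 4 C^{2} \cos^{2}{\left(2 x \right)}
So the left-hand side equals
  - A^{2} x y + A^{2} y^{2} + A B y e^{- y} - 2 A C x \cos{\left(2 x \right)} + 4 A C y \cos{\left(2 x \right)} + 2 B C e^{- y} \cos{\left(2 x \right)} + 4 C^{2} \cos^{2}{\left(2 x \right)}
This must equal f(x, y) identically; expanded, f = - x y + 6 x \cos{\left(2 x \right)} + y^{2} - 12 y \cos{\left(2 x \right)} + 3 y e^{- y} + 36 \cos^{2}{\left(2 x \right)} - 18 e^{- y} \cos{\left(2 x \right)}.
Matching coefficients of the independent functions:
  [y^{2}]:  A^{2} = 1
  [x y]:  - A^{2} = -1
  [x \cos{\left(2 x \right)}]:  - 2 A C = 6
  [y e^{- y}]:  A B = 3
  [y \cos{\left(2 x \right)}]:  4 A C = -12
  [e^{- y} \cos{\left(2 x \right)}]:  2 B C = -18
  [\cos^{2}{\left(2 x \right)}]:  4 C^{2} = 36
These equations allow (A, B, C) = (-1, -3, 3) or (1, 3, -3).
Impose the point condition(s):
  u(0, 0) = 3  ⟹  B = 3
Only A = 1, B = 3, C = -3 satisfies everything.
Hence u(x, y) = x y - 3 \sin{\left(2 x \right)} + 3 e^{- y}.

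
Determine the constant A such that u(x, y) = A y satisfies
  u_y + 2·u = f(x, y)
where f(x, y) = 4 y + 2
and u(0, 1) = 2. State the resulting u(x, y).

Substitute the ansatz u = A y into the left-hand side.
Derivatives of the ansatz:
  u_y = A
Term by term:
  u_y = A
  2·u = 2 A y
So the left-hand side equals
  2 A y + A
This must equal f(x, y) = 4 y + 2 identically.
Matching coefficients of the independent functions:
  [constant term]:  A = 2
  [y]:  2 A = 4
Solving: A = 2.
Check against the point condition:
  u(0, 1) = 2  ⟹  A = 2  ✓
Hence u(x, y) = 2 y.

Answer: u(x, y) = 2 y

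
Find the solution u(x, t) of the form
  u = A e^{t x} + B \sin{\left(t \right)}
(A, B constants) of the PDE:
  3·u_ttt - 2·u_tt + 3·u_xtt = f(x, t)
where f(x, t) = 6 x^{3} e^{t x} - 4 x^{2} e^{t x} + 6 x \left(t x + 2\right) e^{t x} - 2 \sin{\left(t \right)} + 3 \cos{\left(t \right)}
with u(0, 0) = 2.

Answer: u(x, t) = 2 e^{t x} - \sin{\left(t \right)}

Derivation:
Substitute the ansatz u = A e^{t x} + B \sin{\left(t \right)} into the left-hand side.
Derivatives of the ansatz:
  u_ttt = A x^{3} e^{t x} - B \cos{\left(t \right)}
  u_tt = A x^{2} e^{t x} - B \sin{\left(t \right)}
  u_xtt = A t x^{2} e^{t x} + 2 A x e^{t x}
Term by term:
  3·u_ttt = 3 A x^{3} e^{t x} - 3 B \cos{\left(t \right)}
  -2·u_tt = - 2 A x^{2} e^{t x} + 2 B \sin{\left(t \right)}
  3·u_xtt = 3 A t x^{2} e^{t x} + 6 A x e^{t x}
So the left-hand side equals
  3 A t x^{2} e^{t x} + 3 A x^{3} e^{t x} - 2 A x^{2} e^{t x} + 6 A x e^{t x} + 2 B \sin{\left(t \right)} - 3 B \cos{\left(t \right)}
This must equal f(x, t) identically; expanded, f = 6 t x^{2} e^{t x} + 6 x^{3} e^{t x} - 4 x^{2} e^{t x} + 12 x e^{t x} - 2 \sin{\left(t \right)} + 3 \cos{\left(t \right)}.
Matching coefficients of the independent functions:
  [x e^{t x}]:  6 A = 12
  [x^{2} e^{t x}]:  - 2 A = -4
  [x^{3} e^{t x}, t x^{2} e^{t x}]:  3 A = 6
  [\sin{\left(t \right)}]:  2 B = -2
  [\cos{\left(t \right)}]:  - 3 B = 3
Solving: A = 2, B = -1.
Check against the point condition:
  u(0, 0) = 2  ⟹  A = 2  ✓
Hence u(x, t) = 2 e^{t x} - \sin{\left(t \right)}.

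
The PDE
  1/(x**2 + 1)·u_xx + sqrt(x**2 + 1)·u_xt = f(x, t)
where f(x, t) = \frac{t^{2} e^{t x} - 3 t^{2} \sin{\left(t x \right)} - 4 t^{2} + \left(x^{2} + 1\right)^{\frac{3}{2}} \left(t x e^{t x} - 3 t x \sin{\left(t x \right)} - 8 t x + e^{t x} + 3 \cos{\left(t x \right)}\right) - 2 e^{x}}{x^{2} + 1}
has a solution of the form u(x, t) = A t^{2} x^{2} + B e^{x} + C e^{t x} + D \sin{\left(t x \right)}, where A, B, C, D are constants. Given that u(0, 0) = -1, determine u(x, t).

Substitute the ansatz u = A t^{2} x^{2} + B e^{x} + C e^{t x} + D \sin{\left(t x \right)} into the left-hand side.
Derivatives of the ansatz:
  u_xx = 2 A t^{2} + B e^{x} + C t^{2} e^{t x} - D t^{2} \sin{\left(t x \right)}
  u_xt = 4 A t x + C t x e^{t x} + C e^{t x} - D t x \sin{\left(t x \right)} + D \cos{\left(t x \right)}
Term by term:
  1/(x**2 + 1)·u_xx = \frac{2 A t^{2}}{x^{2} + 1} + \frac{B e^{x}}{x^{2} + 1} + \frac{C t^{2} e^{t x}}{x^{2} + 1} - \frac{D t^{2} \sin{\left(t x \right)}}{x^{2} + 1}
  sqrt(x**2 + 1)·u_xt = 4 A t x \sqrt{x^{2} + 1} + C t x \sqrt{x^{2} + 1} e^{t x} + C \sqrt{x^{2} + 1} e^{t x} - D t x \sqrt{x^{2} + 1} \sin{\left(t x \right)} + D \sqrt{x^{2} + 1} \cos{\left(t x \right)}
So the left-hand side equals
  \frac{2 A t^{2}}{x^{2} + 1} + 4 A t x \sqrt{x^{2} + 1} + \frac{B e^{x}}{x^{2} + 1} + \frac{C t^{2} e^{t x}}{x^{2} + 1} + C t x \sqrt{x^{2} + 1} e^{t x} + C \sqrt{x^{2} + 1} e^{t x} - \frac{D t^{2} \sin{\left(t x \right)}}{x^{2} + 1} - D t x \sqrt{x^{2} + 1} \sin{\left(t x \right)} + D \sqrt{x^{2} + 1} \cos{\left(t x \right)}
This must equal f(x, t) identically; expanded, f = \frac{t^{2} e^{t x}}{x^{2} + 1} - \frac{3 t^{2} \sin{\left(t x \right)}}{x^{2} + 1} - \frac{4 t^{2}}{x^{2} + 1} + t x \sqrt{x^{2} + 1} e^{t x} - 3 t x \sqrt{x^{2} + 1} \sin{\left(t x \right)} - 8 t x \sqrt{x^{2} + 1} + \sqrt{x^{2} + 1} e^{t x} + 3 \sqrt{x^{2} + 1} \cos{\left(t x \right)} - \frac{2 e^{x}}{x^{2} + 1}.
Matching coefficients of the independent functions:
  [\frac{t^{2}}{x^{2} + 1}]:  2 A = -4
  [\frac{e^{x}}{x^{2} + 1}]:  B = -2
  [\sqrt{x^{2} + 1} e^{t x}, \frac{t^{2} e^{t x}}{x^{2} + 1}, t x \sqrt{x^{2} + 1} e^{t x}]:  C = 1
  [\sqrt{x^{2} + 1} \cos{\left(t x \right)}]:  D = 3
  [t x \sqrt{x^{2} + 1}]:  4 A = -8
  [\frac{t^{2} \sin{\left(t x \right)}}{x^{2} + 1}, t x \sqrt{x^{2} + 1} \sin{\left(t x \right)}]:  - D = -3
Solving: A = -2, B = -2, C = 1, D = 3.
Check against the point condition:
  u(0, 0) = -1  ⟹  B + C = -1  ✓
Hence u(x, t) = - 2 t^{2} x^{2} - 2 e^{x} + e^{t x} + 3 \sin{\left(t x \right)}.

Answer: u(x, t) = - 2 t^{2} x^{2} - 2 e^{x} + e^{t x} + 3 \sin{\left(t x \right)}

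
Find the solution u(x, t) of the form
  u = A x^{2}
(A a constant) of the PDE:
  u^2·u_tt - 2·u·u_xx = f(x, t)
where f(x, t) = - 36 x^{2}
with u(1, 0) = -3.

Substitute the ansatz u = A x^{2} into the left-hand side.
Derivatives of the ansatz:
  u_tt = 0
  u_xx = 2 A
Term by term:
  u^2·u_tt = 0
  -2·u·u_xx = - 4 A^{2} x^{2}
So the left-hand side equals
  - 4 A^{2} x^{2}
This must equal f(x, t) = - 36 x^{2} identically.
Matching coefficients of the independent functions:
  [x^{2}]:  - 4 A^{2} = -36
These equations allow (A) = (-3) or (3).
Impose the point condition(s):
  u(1, 0) = -3  ⟹  A = -3
Only A = -3 satisfies everything.
Hence u(x, t) = - 3 x^{2}.

Answer: u(x, t) = - 3 x^{2}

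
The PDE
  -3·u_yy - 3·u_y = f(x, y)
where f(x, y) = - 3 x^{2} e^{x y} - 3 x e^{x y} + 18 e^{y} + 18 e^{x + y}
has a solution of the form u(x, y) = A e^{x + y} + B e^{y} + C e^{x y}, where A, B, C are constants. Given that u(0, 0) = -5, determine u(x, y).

Substitute the ansatz u = A e^{x + y} + B e^{y} + C e^{x y} into the left-hand side.
Derivatives of the ansatz:
  u_yy = A e^{x} e^{y} + B e^{y} + C x^{2} e^{x y}
  u_y = A e^{x} e^{y} + B e^{y} + C x e^{x y}
Term by term:
  -3·u_yy = - 3 A e^{x} e^{y} - 3 B e^{y} - 3 C x^{2} e^{x y}
  -3·u_y = - 3 A e^{x} e^{y} - 3 B e^{y} - 3 C x e^{x y}
So the left-hand side equals
  - 6 A e^{x} e^{y} - 6 B e^{y} - 3 C x^{2} e^{x y} - 3 C x e^{x y}
This must equal f(x, y) identically; expanded, f = - 3 x^{2} e^{x y} - 3 x e^{x y} + 18 e^{x} e^{y} + 18 e^{y}.
Matching coefficients of the independent functions:
  [x e^{x y}, x^{2} e^{x y}]:  - 3 C = -3
  [e^{x} e^{y}]:  - 6 A = 18
  [e^{y}]:  - 6 B = 18
Solving: A = -3, B = -3, C = 1.
Check against the point condition:
  u(0, 0) = -5  ⟹  A + B + C = -5  ✓
Hence u(x, y) = - 3 e^{y} + e^{x y} - 3 e^{x + y}.

Answer: u(x, y) = - 3 e^{y} + e^{x y} - 3 e^{x + y}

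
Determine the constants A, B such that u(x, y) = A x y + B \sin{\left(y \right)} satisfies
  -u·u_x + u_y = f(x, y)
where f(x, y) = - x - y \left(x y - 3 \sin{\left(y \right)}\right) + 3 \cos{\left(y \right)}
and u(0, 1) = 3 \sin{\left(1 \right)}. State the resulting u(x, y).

Substitute the ansatz u = A x y + B \sin{\left(y \right)} into the left-hand side.
Derivatives of the ansatz:
  u_x = A y
  u_y = A x + B \cos{\left(y \right)}
Term by term:
  -u·u_x = - A^{2} x y^{2} - A B y \sin{\left(y \right)}
  u_y = A x + B \cos{\left(y \right)}
So the left-hand side equals
  - A^{2} x y^{2} - A B y \sin{\left(y \right)} + A x + B \cos{\left(y \right)}
This must equal f(x, y) identically; expanded, f = - x y^{2} - x + 3 y \sin{\left(y \right)} + 3 \cos{\left(y \right)}.
Matching coefficients of the independent functions:
  [x]:  A = -1
  [x y^{2}]:  - A^{2} = -1
  [y \sin{\left(y \right)}]:  - A B = 3
  [\cos{\left(y \right)}]:  B = 3
Solving: A = -1, B = 3.
Check against the point condition:
  u(0, 1) = 3 \sin{\left(1 \right)}  ⟹  B \sin{\left(1 \right)} = 3 \sin{\left(1 \right)}  ✓
Hence u(x, y) = - x y + 3 \sin{\left(y \right)}.

Answer: u(x, y) = - x y + 3 \sin{\left(y \right)}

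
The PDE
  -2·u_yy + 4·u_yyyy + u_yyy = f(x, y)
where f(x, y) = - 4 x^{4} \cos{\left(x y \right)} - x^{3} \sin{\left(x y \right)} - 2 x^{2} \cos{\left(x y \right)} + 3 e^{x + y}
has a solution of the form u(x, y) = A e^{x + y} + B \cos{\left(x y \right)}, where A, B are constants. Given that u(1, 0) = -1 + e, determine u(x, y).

Substitute the ansatz u = A e^{x + y} + B \cos{\left(x y \right)} into the left-hand side.
Derivatives of the ansatz:
  u_yy = A e^{x} e^{y} - B x^{2} \cos{\left(x y \right)}
  u_yyyy = A e^{x} e^{y} + B x^{4} \cos{\left(x y \right)}
  u_yyy = A e^{x} e^{y} + B x^{3} \sin{\left(x y \right)}
Term by term:
  -2·u_yy = - 2 A e^{x} e^{y} + 2 B x^{2} \cos{\left(x y \right)}
  4·u_yyyy = 4 A e^{x} e^{y} + 4 B x^{4} \cos{\left(x y \right)}
  u_yyy = A e^{x} e^{y} + B x^{3} \sin{\left(x y \right)}
So the left-hand side equals
  3 A e^{x} e^{y} + 4 B x^{4} \cos{\left(x y \right)} + B x^{3} \sin{\left(x y \right)} + 2 B x^{2} \cos{\left(x y \right)}
This must equal f(x, y) identically; expanded, f = - 4 x^{4} \cos{\left(x y \right)} - x^{3} \sin{\left(x y \right)} - 2 x^{2} \cos{\left(x y \right)} + 3 e^{x} e^{y}.
Matching coefficients of the independent functions:
  [x^{2} \cos{\left(x y \right)}]:  2 B = -2
  [x^{3} \sin{\left(x y \right)}]:  B = -1
  [x^{4} \cos{\left(x y \right)}]:  4 B = -4
  [e^{x} e^{y}]:  3 A = 3
Solving: A = 1, B = -1.
Check against the point condition:
  u(1, 0) = -1 + e  ⟹  e A + B = -1 + e  ✓
Hence u(x, y) = e^{x + y} - \cos{\left(x y \right)}.

Answer: u(x, y) = e^{x + y} - \cos{\left(x y \right)}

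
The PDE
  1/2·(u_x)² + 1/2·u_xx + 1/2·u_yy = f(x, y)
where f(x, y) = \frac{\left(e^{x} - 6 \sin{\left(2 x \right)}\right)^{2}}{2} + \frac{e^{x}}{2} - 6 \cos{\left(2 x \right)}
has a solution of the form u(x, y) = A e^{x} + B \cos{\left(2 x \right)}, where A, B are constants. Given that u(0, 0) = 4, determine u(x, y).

Substitute the ansatz u = A e^{x} + B \cos{\left(2 x \right)} into the left-hand side.
Derivatives of the ansatz:
  u_x = A e^{x} - 2 B \sin{\left(2 x \right)}
  u_xx = A e^{x} - 4 B \cos{\left(2 x \right)}
  u_yy = 0
Term by term:
  1/2·(u_x)² = \frac{A^{2} e^{2 x}}{2} - 2 A B e^{x} \sin{\left(2 x \right)} + 2 B^{2} \sin^{2}{\left(2 x \right)}
  1/2·u_xx = \frac{A e^{x}}{2} - 2 B \cos{\left(2 x \right)}
  1/2·u_yy = 0
So the left-hand side equals
  \frac{A^{2} e^{2 x}}{2} - 2 A B e^{x} \sin{\left(2 x \right)} + \frac{A e^{x}}{2} + 2 B^{2} \sin^{2}{\left(2 x \right)} - 2 B \cos{\left(2 x \right)}
This must equal f(x, y) identically; expanded, f = \frac{e^{2 x}}{2} - 6 e^{x} \sin{\left(2 x \right)} + \frac{e^{x}}{2} + 18 \sin^{2}{\left(2 x \right)} - 6 \cos{\left(2 x \right)}.
Matching coefficients of the independent functions:
  [e^{x} \sin{\left(2 x \right)}]:  - 2 A B = -6
  [e^{x}]:  \frac{A}{2} = \frac{1}{2}
  [e^{2 x}]:  \frac{A^{2}}{2} = \frac{1}{2}
  [\sin^{2}{\left(2 x \right)}]:  2 B^{2} = 18
  [\cos{\left(2 x \right)}]:  - 2 B = -6
Solving: A = 1, B = 3.
Check against the point condition:
  u(0, 0) = 4  ⟹  A + B = 4  ✓
Hence u(x, y) = e^{x} + 3 \cos{\left(2 x \right)}.

Answer: u(x, y) = e^{x} + 3 \cos{\left(2 x \right)}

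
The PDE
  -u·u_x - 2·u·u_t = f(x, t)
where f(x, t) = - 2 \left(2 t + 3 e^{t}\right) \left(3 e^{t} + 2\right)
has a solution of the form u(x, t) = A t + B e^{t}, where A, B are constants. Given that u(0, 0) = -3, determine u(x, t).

Substitute the ansatz u = A t + B e^{t} into the left-hand side.
Derivatives of the ansatz:
  u_x = 0
  u_t = A + B e^{t}
Term by term:
  -u·u_x = 0
  -2·u·u_t = - 2 A^{2} t - 2 A B t e^{t} - 2 A B e^{t} - 2 B^{2} e^{2 t}
So the left-hand side equals
  - 2 A^{2} t - 2 A B t e^{t} - 2 A B e^{t} - 2 B^{2} e^{2 t}
This must equal f(x, t) identically; expanded, f = - 12 t e^{t} - 8 t - 18 e^{2 t} - 12 e^{t}.
Matching coefficients of the independent functions:
  [t]:  - 2 A^{2} = -8
  [t e^{t}, e^{t}]:  - 2 A B = -12
  [e^{2 t}]:  - 2 B^{2} = -18
These equations allow (A, B) = (-2, -3) or (2, 3).
Impose the point condition(s):
  u(0, 0) = -3  ⟹  B = -3
Only A = -2, B = -3 satisfies everything.
Hence u(x, t) = - 2 t - 3 e^{t}.

Answer: u(x, t) = - 2 t - 3 e^{t}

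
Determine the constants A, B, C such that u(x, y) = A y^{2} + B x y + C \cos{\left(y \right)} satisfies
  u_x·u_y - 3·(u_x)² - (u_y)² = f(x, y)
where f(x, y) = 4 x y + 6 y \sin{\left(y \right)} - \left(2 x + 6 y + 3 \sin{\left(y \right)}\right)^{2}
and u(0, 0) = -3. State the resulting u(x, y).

Substitute the ansatz u = A y^{2} + B x y + C \cos{\left(y \right)} into the left-hand side.
Derivatives of the ansatz:
  u_x = B y
  u_y = 2 A y + B x - C \sin{\left(y \right)}
Term by term:
  u_x·u_y = 2 A B y^{2} + B^{2} x y - B C y \sin{\left(y \right)}
  -3·(u_x)² = - 3 B^{2} y^{2}
  -(u_y)² = - 4 A^{2} y^{2} - 4 A B x y + 4 A C y \sin{\left(y \right)} - B^{2} x^{2} + 2 B C x \sin{\left(y \right)} - C^{2} \sin^{2}{\left(y \right)}
So the left-hand side equals
  - 4 A^{2} y^{2} - 4 A B x y + 2 A B y^{2} + 4 A C y \sin{\left(y \right)} - B^{2} x^{2} + B^{2} x y - 3 B^{2} y^{2} + 2 B C x \sin{\left(y \right)} - B C y \sin{\left(y \right)} - C^{2} \sin^{2}{\left(y \right)}
This must equal f(x, y) identically; expanded, f = - 4 x^{2} - 20 x y - 12 x \sin{\left(y \right)} - 36 y^{2} - 30 y \sin{\left(y \right)} - 9 \sin^{2}{\left(y \right)}.
Matching coefficients of the independent functions:
  [x^{2}]:  - B^{2} = -4
  [y^{2}]:  - 4 A^{2} + 2 A B - 3 B^{2} = -36
  [x y]:  - 4 A B + B^{2} = -20
  [x \sin{\left(y \right)}]:  2 B C = -12
  [y \sin{\left(y \right)}]:  4 A C - B C = -30
  [\sin^{2}{\left(y \right)}]:  - C^{2} = -9
These equations allow (A, B, C) = (-3, -2, 3) or (3, 2, -3).
Impose the point condition(s):
  u(0, 0) = -3  ⟹  C = -3
Only A = 3, B = 2, C = -3 satisfies everything.
Hence u(x, y) = 2 x y + 3 y^{2} - 3 \cos{\left(y \right)}.

Answer: u(x, y) = 2 x y + 3 y^{2} - 3 \cos{\left(y \right)}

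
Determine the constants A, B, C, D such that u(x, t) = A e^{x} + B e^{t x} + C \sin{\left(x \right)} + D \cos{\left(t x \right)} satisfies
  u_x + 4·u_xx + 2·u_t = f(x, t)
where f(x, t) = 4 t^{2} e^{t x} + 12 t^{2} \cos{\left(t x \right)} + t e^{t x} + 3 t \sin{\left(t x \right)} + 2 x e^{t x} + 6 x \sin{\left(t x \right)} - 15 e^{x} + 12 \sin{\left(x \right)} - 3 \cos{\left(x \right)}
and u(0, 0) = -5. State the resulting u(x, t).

Substitute the ansatz u = A e^{x} + B e^{t x} + C \sin{\left(x \right)} + D \cos{\left(t x \right)} into the left-hand side.
Derivatives of the ansatz:
  u_x = A e^{x} + B t e^{t x} + C \cos{\left(x \right)} - D t \sin{\left(t x \right)}
  u_xx = A e^{x} + B t^{2} e^{t x} - C \sin{\left(x \right)} - D t^{2} \cos{\left(t x \right)}
  u_t = B x e^{t x} - D x \sin{\left(t x \right)}
Term by term:
  u_x = A e^{x} + B t e^{t x} + C \cos{\left(x \right)} - D t \sin{\left(t x \right)}
  4·u_xx = 4 A e^{x} + 4 B t^{2} e^{t x} - 4 C \sin{\left(x \right)} - 4 D t^{2} \cos{\left(t x \right)}
  2·u_t = 2 B x e^{t x} - 2 D x \sin{\left(t x \right)}
So the left-hand side equals
  5 A e^{x} + 4 B t^{2} e^{t x} + B t e^{t x} + 2 B x e^{t x} - 4 C \sin{\left(x \right)} + C \cos{\left(x \right)} - 4 D t^{2} \cos{\left(t x \right)} - D t \sin{\left(t x \right)} - 2 D x \sin{\left(t x \right)}
This must equal f(x, t) = 4 t^{2} e^{t x} + 12 t^{2} \cos{\left(t x \right)} + t e^{t x} + 3 t \sin{\left(t x \right)} + 2 x e^{t x} + 6 x \sin{\left(t x \right)} - 15 e^{x} + 12 \sin{\left(x \right)} - 3 \cos{\left(x \right)} identically.
Matching coefficients of the independent functions:
  [t e^{t x}]:  B = 1
  [t \sin{\left(t x \right)}]:  - D = 3
  [t^{2} e^{t x}]:  4 B = 4
  [t^{2} \cos{\left(t x \right)}]:  - 4 D = 12
  [x e^{t x}]:  2 B = 2
  [x \sin{\left(t x \right)}]:  - 2 D = 6
  [e^{x}]:  5 A = -15
  [\sin{\left(x \right)}]:  - 4 C = 12
  [\cos{\left(x \right)}]:  C = -3
Solving: A = -3, B = 1, C = -3, D = -3.
Check against the point condition:
  u(0, 0) = -5  ⟹  A + B + D = -5  ✓
Hence u(x, t) = - 3 e^{x} + e^{t x} - 3 \sin{\left(x \right)} - 3 \cos{\left(t x \right)}.

Answer: u(x, t) = - 3 e^{x} + e^{t x} - 3 \sin{\left(x \right)} - 3 \cos{\left(t x \right)}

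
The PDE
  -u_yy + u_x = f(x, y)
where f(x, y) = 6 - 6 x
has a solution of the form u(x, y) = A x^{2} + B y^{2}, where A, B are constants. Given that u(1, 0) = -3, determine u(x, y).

Substitute the ansatz u = A x^{2} + B y^{2} into the left-hand side.
Derivatives of the ansatz:
  u_yy = 2 B
  u_x = 2 A x
Term by term:
  -u_yy = - 2 B
  u_x = 2 A x
So the left-hand side equals
  2 A x - 2 B
This must equal f(x, y) = 6 - 6 x identically.
Matching coefficients of the independent functions:
  [constant term]:  - 2 B = 6
  [x]:  2 A = -6
Solving: A = -3, B = -3.
Check against the point condition:
  u(1, 0) = -3  ⟹  A = -3  ✓
Hence u(x, y) = - 3 x^{2} - 3 y^{2}.

Answer: u(x, y) = - 3 x^{2} - 3 y^{2}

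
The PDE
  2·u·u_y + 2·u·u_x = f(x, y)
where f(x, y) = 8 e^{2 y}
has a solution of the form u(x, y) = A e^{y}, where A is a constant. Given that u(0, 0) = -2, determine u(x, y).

Substitute the ansatz u = A e^{y} into the left-hand side.
Derivatives of the ansatz:
  u_y = A e^{y}
  u_x = 0
Term by term:
  2·u·u_y = 2 A^{2} e^{2 y}
  2·u·u_x = 0
So the left-hand side equals
  2 A^{2} e^{2 y}
This must equal f(x, y) = 8 e^{2 y} identically.
Matching coefficients of the independent functions:
  [e^{2 y}]:  2 A^{2} = 8
These equations allow (A) = (-2) or (2).
Impose the point condition(s):
  u(0, 0) = -2  ⟹  A = -2
Only A = -2 satisfies everything.
Hence u(x, y) = - 2 e^{y}.

Answer: u(x, y) = - 2 e^{y}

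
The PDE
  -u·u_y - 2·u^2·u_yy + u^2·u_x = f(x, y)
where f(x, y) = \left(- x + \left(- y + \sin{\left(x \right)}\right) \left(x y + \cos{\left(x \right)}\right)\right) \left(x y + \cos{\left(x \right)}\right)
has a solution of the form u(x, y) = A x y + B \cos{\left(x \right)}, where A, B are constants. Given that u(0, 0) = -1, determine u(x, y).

Substitute the ansatz u = A x y + B \cos{\left(x \right)} into the left-hand side.
Derivatives of the ansatz:
  u_y = A x
  u_yy = 0
  u_x = A y - B \sin{\left(x \right)}
Term by term:
  -u·u_y = - A^{2} x^{2} y - A B x \cos{\left(x \right)}
  -2·u^2·u_yy = 0
  u^2·u_x = A^{3} x^{2} y^{3} - A^{2} B x^{2} y^{2} \sin{\left(x \right)} + 2 A^{2} B x y^{2} \cos{\left(x \right)} - 2 A B^{2} x y \sin{\left(x \right)} \cos{\left(x \right)} + A B^{2} y \cos^{2}{\left(x \right)} - B^{3} \sin{\left(x \right)} \cos^{2}{\left(x \right)}
So the left-hand side equals
  A^{3} x^{2} y^{3} - A^{2} B x^{2} y^{2} \sin{\left(x \right)} + 2 A^{2} B x y^{2} \cos{\left(x \right)} - A^{2} x^{2} y - 2 A B^{2} x y \sin{\left(x \right)} \cos{\left(x \right)} + A B^{2} y \cos^{2}{\left(x \right)} - A B x \cos{\left(x \right)} - B^{3} \sin{\left(x \right)} \cos^{2}{\left(x \right)}
This must equal f(x, y) identically; expanded, f = - x^{2} y^{3} + x^{2} y^{2} \sin{\left(x \right)} - x^{2} y - 2 x y^{2} \cos{\left(x \right)} + 2 x y \sin{\left(x \right)} \cos{\left(x \right)} - x \cos{\left(x \right)} - y \cos^{2}{\left(x \right)} + \sin{\left(x \right)} \cos^{2}{\left(x \right)}.
Matching coefficients of the independent functions:
  [x \cos{\left(x \right)}]:  - A B = -1
  [x^{2} y]:  - A^{2} = -1
  [x^{2} y^{3}]:  A^{3} = -1
  [y \cos^{2}{\left(x \right)}]:  A B^{2} = -1
  [\sin{\left(x \right)} \cos^{2}{\left(x \right)}]:  - B^{3} = 1
  [x y^{2} \cos{\left(x \right)}]:  2 A^{2} B = -2
  [x^{2} y^{2} \sin{\left(x \right)}]:  - A^{2} B = 1
  [x y \sin{\left(x \right)} \cos{\left(x \right)}]:  - 2 A B^{2} = 2
Solving: A = -1, B = -1.
Check against the point condition:
  u(0, 0) = -1  ⟹  B = -1  ✓
Hence u(x, y) = - x y - \cos{\left(x \right)}.

Answer: u(x, y) = - x y - \cos{\left(x \right)}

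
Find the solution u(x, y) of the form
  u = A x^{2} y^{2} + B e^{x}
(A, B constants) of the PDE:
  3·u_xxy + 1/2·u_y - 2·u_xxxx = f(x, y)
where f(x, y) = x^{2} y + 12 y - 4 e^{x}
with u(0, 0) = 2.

Answer: u(x, y) = x^{2} y^{2} + 2 e^{x}

Derivation:
Substitute the ansatz u = A x^{2} y^{2} + B e^{x} into the left-hand side.
Derivatives of the ansatz:
  u_xxy = 4 A y
  u_y = 2 A x^{2} y
  u_xxxx = B e^{x}
Term by term:
  3·u_xxy = 12 A y
  1/2·u_y = A x^{2} y
  -2·u_xxxx = - 2 B e^{x}
So the left-hand side equals
  A x^{2} y + 12 A y - 2 B e^{x}
This must equal f(x, y) = x^{2} y + 12 y - 4 e^{x} identically.
Matching coefficients of the independent functions:
  [y]:  12 A = 12
  [x^{2} y]:  A = 1
  [e^{x}]:  - 2 B = -4
Solving: A = 1, B = 2.
Check against the point condition:
  u(0, 0) = 2  ⟹  B = 2  ✓
Hence u(x, y) = x^{2} y^{2} + 2 e^{x}.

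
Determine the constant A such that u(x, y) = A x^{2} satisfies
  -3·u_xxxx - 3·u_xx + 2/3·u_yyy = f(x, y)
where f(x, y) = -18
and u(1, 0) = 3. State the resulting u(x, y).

Answer: u(x, y) = 3 x^{2}

Derivation:
Substitute the ansatz u = A x^{2} into the left-hand side.
Derivatives of the ansatz:
  u_xxxx = 0
  u_xx = 2 A
  u_yyy = 0
Term by term:
  -3·u_xxxx = 0
  -3·u_xx = - 6 A
  2/3·u_yyy = 0
So the left-hand side equals
  - 6 A
This must equal f(x, y) = -18 identically.
Matching coefficients of the independent functions:
  [constant term]:  - 6 A = -18
Solving: A = 3.
Check against the point condition:
  u(1, 0) = 3  ⟹  A = 3  ✓
Hence u(x, y) = 3 x^{2}.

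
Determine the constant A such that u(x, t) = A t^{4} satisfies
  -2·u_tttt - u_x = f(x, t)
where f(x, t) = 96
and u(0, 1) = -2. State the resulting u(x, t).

Answer: u(x, t) = - 2 t^{4}

Derivation:
Substitute the ansatz u = A t^{4} into the left-hand side.
Derivatives of the ansatz:
  u_tttt = 24 A
  u_x = 0
Term by term:
  -2·u_tttt = - 48 A
  -u_x = 0
So the left-hand side equals
  - 48 A
This must equal f(x, t) = 96 identically.
Matching coefficients of the independent functions:
  [constant term]:  - 48 A = 96
Solving: A = -2.
Check against the point condition:
  u(0, 1) = -2  ⟹  A = -2  ✓
Hence u(x, t) = - 2 t^{4}.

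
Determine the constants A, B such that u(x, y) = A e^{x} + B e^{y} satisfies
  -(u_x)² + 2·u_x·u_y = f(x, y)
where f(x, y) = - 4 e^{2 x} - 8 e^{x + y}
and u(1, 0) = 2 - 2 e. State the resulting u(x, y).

Answer: u(x, y) = - 2 e^{x} + 2 e^{y}

Derivation:
Substitute the ansatz u = A e^{x} + B e^{y} into the left-hand side.
Derivatives of the ansatz:
  u_x = A e^{x}
  u_y = B e^{y}
Term by term:
  -(u_x)² = - A^{2} e^{2 x}
  2·u_x·u_y = 2 A B e^{x} e^{y}
So the left-hand side equals
  - A^{2} e^{2 x} + 2 A B e^{x} e^{y}
This must equal f(x, y) identically; expanded, f = - 4 e^{2 x} - 8 e^{x} e^{y}.
Matching coefficients of the independent functions:
  [e^{x} e^{y}]:  2 A B = -8
  [e^{2 x}]:  - A^{2} = -4
These equations allow (A, B) = (-2, 2) or (2, -2).
Impose the point condition(s):
  u(1, 0) = 2 - 2 e  ⟹  e A + B = 2 - 2 e
Only A = -2, B = 2 satisfies everything.
Hence u(x, y) = - 2 e^{x} + 2 e^{y}.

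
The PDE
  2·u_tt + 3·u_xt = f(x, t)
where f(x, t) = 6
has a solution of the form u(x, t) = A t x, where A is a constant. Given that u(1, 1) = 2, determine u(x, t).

Answer: u(x, t) = 2 t x

Derivation:
Substitute the ansatz u = A t x into the left-hand side.
Derivatives of the ansatz:
  u_tt = 0
  u_xt = A
Term by term:
  2·u_tt = 0
  3·u_xt = 3 A
So the left-hand side equals
  3 A
This must equal f(x, t) = 6 identically.
Matching coefficients of the independent functions:
  [constant term]:  3 A = 6
Solving: A = 2.
Check against the point condition:
  u(1, 1) = 2  ⟹  A = 2  ✓
Hence u(x, t) = 2 t x.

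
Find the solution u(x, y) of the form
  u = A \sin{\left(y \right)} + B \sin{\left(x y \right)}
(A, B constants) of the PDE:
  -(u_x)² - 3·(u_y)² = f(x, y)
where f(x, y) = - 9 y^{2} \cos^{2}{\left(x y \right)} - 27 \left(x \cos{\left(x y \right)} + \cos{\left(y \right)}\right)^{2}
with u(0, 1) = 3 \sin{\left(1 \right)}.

Answer: u(x, y) = 3 \sin{\left(y \right)} + 3 \sin{\left(x y \right)}

Derivation:
Substitute the ansatz u = A \sin{\left(y \right)} + B \sin{\left(x y \right)} into the left-hand side.
Derivatives of the ansatz:
  u_x = B y \cos{\left(x y \right)}
  u_y = A \cos{\left(y \right)} + B x \cos{\left(x y \right)}
Term by term:
  -(u_x)² = - B^{2} y^{2} \cos^{2}{\left(x y \right)}
  -3·(u_y)² = - 3 A^{2} \cos^{2}{\left(y \right)} - 6 A B x \cos{\left(y \right)} \cos{\left(x y \right)} - 3 B^{2} x^{2} \cos^{2}{\left(x y \right)}
So the left-hand side equals
  - 3 A^{2} \cos^{2}{\left(y \right)} - 6 A B x \cos{\left(y \right)} \cos{\left(x y \right)} - 3 B^{2} x^{2} \cos^{2}{\left(x y \right)} - B^{2} y^{2} \cos^{2}{\left(x y \right)}
This must equal f(x, y) identically; expanded, f = - 27 x^{2} \cos^{2}{\left(x y \right)} - 54 x \cos{\left(y \right)} \cos{\left(x y \right)} - 9 y^{2} \cos^{2}{\left(x y \right)} - 27 \cos^{2}{\left(y \right)}.
Matching coefficients of the independent functions:
  [x^{2} \cos^{2}{\left(x y \right)}]:  - 3 B^{2} = -27
  [y^{2} \cos^{2}{\left(x y \right)}]:  - B^{2} = -9
  [x \cos{\left(y \right)} \cos{\left(x y \right)}]:  - 6 A B = -54
  [\cos^{2}{\left(y \right)}]:  - 3 A^{2} = -27
These equations allow (A, B) = (-3, -3) or (3, 3).
Impose the point condition(s):
  u(0, 1) = 3 \sin{\left(1 \right)}  ⟹  A \sin{\left(1 \right)} = 3 \sin{\left(1 \right)}
Only A = 3, B = 3 satisfies everything.
Hence u(x, y) = 3 \sin{\left(y \right)} + 3 \sin{\left(x y \right)}.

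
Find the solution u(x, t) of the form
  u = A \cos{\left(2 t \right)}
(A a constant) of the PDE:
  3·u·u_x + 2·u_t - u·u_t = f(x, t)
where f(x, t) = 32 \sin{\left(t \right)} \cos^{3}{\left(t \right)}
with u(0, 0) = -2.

Substitute the ansatz u = A \cos{\left(2 t \right)} into the left-hand side.
Derivatives of the ansatz:
  u_x = 0
  u_t = - 2 A \sin{\left(2 t \right)}
Term by term:
  3·u·u_x = 0
  2·u_t = - 4 A \sin{\left(2 t \right)}
  -u·u_t = 2 A^{2} \sin{\left(2 t \right)} \cos{\left(2 t \right)}
So the left-hand side equals
  2 A^{2} \sin{\left(2 t \right)} \cos{\left(2 t \right)} - 4 A \sin{\left(2 t \right)}
This must equal f(x, t) identically; expanded, f = 8 \sin{\left(2 t \right)} \cos{\left(2 t \right)} + 8 \sin{\left(2 t \right)}.
Matching coefficients of the independent functions:
  [\sin{\left(2 t \right)} \cos{\left(2 t \right)}]:  2 A^{2} = 8
  [\sin{\left(2 t \right)}]:  - 4 A = 8
Solving: A = -2.
Check against the point condition:
  u(0, 0) = -2  ⟹  A = -2  ✓
Hence u(x, t) = - 2 \cos{\left(2 t \right)}.

Answer: u(x, t) = - 2 \cos{\left(2 t \right)}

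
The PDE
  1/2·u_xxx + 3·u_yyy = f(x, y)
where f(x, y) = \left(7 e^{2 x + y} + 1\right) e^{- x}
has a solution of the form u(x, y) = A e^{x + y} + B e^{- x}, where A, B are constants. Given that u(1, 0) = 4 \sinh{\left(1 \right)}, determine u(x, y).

Substitute the ansatz u = A e^{x + y} + B e^{- x} into the left-hand side.
Derivatives of the ansatz:
  u_xxx = A e^{x} e^{y} - B e^{- x}
  u_yyy = A e^{x} e^{y}
Term by term:
  1/2·u_xxx = \frac{A e^{x} e^{y}}{2} - \frac{B e^{- x}}{2}
  3·u_yyy = 3 A e^{x} e^{y}
So the left-hand side equals
  \frac{7 A e^{x} e^{y}}{2} - \frac{B e^{- x}}{2}
This must equal f(x, y) identically; expanded, f = 7 e^{x} e^{y} + e^{- x}.
Matching coefficients of the independent functions:
  [e^{x} e^{y}]:  \frac{7 A}{2} = 7
  [e^{- x}]:  - \frac{B}{2} = 1
Solving: A = 2, B = -2.
Check against the point condition:
  u(1, 0) = 4 \sinh{\left(1 \right)}  ⟹  e A + \frac{B}{e} = 4 \sinh{\left(1 \right)}  ✓
Hence u(x, y) = 2 e^{x + y} - 2 e^{- x}.

Answer: u(x, y) = 2 e^{x + y} - 2 e^{- x}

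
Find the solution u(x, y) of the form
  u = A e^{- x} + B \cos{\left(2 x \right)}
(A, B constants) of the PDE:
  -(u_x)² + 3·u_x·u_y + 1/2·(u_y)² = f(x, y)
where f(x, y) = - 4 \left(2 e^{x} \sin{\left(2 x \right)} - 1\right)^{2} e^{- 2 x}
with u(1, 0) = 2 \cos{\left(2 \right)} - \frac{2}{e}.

Substitute the ansatz u = A e^{- x} + B \cos{\left(2 x \right)} into the left-hand side.
Derivatives of the ansatz:
  u_x = - A e^{- x} - 2 B \sin{\left(2 x \right)}
  u_y = 0
Term by term:
  -(u_x)² = - A^{2} e^{- 2 x} - 4 A B e^{- x} \sin{\left(2 x \right)} - 4 B^{2} \sin^{2}{\left(2 x \right)}
  3·u_x·u_y = 0
  1/2·(u_y)² = 0
So the left-hand side equals
  - A^{2} e^{- 2 x} - 4 A B e^{- x} \sin{\left(2 x \right)} - 4 B^{2} \sin^{2}{\left(2 x \right)}
This must equal f(x, y) identically; expanded, f = - 16 \sin^{2}{\left(2 x \right)} + 16 e^{- x} \sin{\left(2 x \right)} - 4 e^{- 2 x}.
Matching coefficients of the independent functions:
  [e^{- x} \sin{\left(2 x \right)}]:  - 4 A B = 16
  [e^{- 2 x}]:  - A^{2} = -4
  [\sin^{2}{\left(2 x \right)}]:  - 4 B^{2} = -16
These equations allow (A, B) = (-2, 2) or (2, -2).
Impose the point condition(s):
  u(1, 0) = 2 \cos{\left(2 \right)} - \frac{2}{e}  ⟹  \frac{A}{e} + B \cos{\left(2 \right)} = 2 \cos{\left(2 \right)} - \frac{2}{e}
Only A = -2, B = 2 satisfies everything.
Hence u(x, y) = 2 \cos{\left(2 x \right)} - 2 e^{- x}.

Answer: u(x, y) = 2 \cos{\left(2 x \right)} - 2 e^{- x}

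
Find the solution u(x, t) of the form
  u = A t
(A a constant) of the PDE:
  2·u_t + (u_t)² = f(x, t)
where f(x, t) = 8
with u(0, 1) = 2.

Answer: u(x, t) = 2 t

Derivation:
Substitute the ansatz u = A t into the left-hand side.
Derivatives of the ansatz:
  u_t = A
Term by term:
  2·u_t = 2 A
  (u_t)² = A^{2}
So the left-hand side equals
  A^{2} + 2 A
This must equal f(x, t) = 8 identically.
Matching coefficients of the independent functions:
  [constant term]:  A^{2} + 2 A = 8
These equations allow (A) = (-4) or (2).
Impose the point condition(s):
  u(0, 1) = 2  ⟹  A = 2
Only A = 2 satisfies everything.
Hence u(x, t) = 2 t.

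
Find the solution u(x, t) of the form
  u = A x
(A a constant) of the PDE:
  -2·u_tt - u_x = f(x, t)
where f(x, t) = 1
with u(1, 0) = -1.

Substitute the ansatz u = A x into the left-hand side.
Derivatives of the ansatz:
  u_tt = 0
  u_x = A
Term by term:
  -2·u_tt = 0
  -u_x = - A
So the left-hand side equals
  - A
This must equal f(x, t) = 1 identically.
Matching coefficients of the independent functions:
  [constant term]:  - A = 1
Solving: A = -1.
Check against the point condition:
  u(1, 0) = -1  ⟹  A = -1  ✓
Hence u(x, t) = - x.

Answer: u(x, t) = - x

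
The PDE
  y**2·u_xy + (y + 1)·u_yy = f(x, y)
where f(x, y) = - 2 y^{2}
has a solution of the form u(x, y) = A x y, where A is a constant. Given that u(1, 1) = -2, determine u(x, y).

Substitute the ansatz u = A x y into the left-hand side.
Derivatives of the ansatz:
  u_xy = A
  u_yy = 0
Term by term:
  y**2·u_xy = A y^{2}
  (y + 1)·u_yy = 0
So the left-hand side equals
  A y^{2}
This must equal f(x, y) = - 2 y^{2} identically.
Matching coefficients of the independent functions:
  [y^{2}]:  A = -2
Solving: A = -2.
Check against the point condition:
  u(1, 1) = -2  ⟹  A = -2  ✓
Hence u(x, y) = - 2 x y.

Answer: u(x, y) = - 2 x y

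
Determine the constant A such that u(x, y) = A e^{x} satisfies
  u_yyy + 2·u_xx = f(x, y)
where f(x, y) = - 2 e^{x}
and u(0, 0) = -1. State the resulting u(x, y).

Substitute the ansatz u = A e^{x} into the left-hand side.
Derivatives of the ansatz:
  u_yyy = 0
  u_xx = A e^{x}
Term by term:
  u_yyy = 0
  2·u_xx = 2 A e^{x}
So the left-hand side equals
  2 A e^{x}
This must equal f(x, y) = - 2 e^{x} identically.
Matching coefficients of the independent functions:
  [e^{x}]:  2 A = -2
Solving: A = -1.
Check against the point condition:
  u(0, 0) = -1  ⟹  A = -1  ✓
Hence u(x, y) = - e^{x}.

Answer: u(x, y) = - e^{x}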